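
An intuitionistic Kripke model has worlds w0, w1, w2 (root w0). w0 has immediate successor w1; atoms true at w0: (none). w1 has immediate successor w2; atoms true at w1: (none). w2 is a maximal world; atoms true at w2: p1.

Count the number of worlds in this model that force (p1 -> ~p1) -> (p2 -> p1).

3

w0: forces it.
w1: forces it.
w2: forces it.
Worlds forcing the formula: {w0, w1, w2}.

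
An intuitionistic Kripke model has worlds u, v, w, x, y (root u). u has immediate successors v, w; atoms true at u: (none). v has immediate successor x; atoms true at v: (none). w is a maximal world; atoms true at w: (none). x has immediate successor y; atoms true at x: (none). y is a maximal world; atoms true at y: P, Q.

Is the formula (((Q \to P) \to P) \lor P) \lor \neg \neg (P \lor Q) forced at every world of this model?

Not every world: u \nVdash (((Q \to P) \to P) \lor P) \lor \neg \neg (P \lor Q).
u \nVdash (((Q \to P) \to P) \lor P) \lor \neg \neg (P \lor Q): neither disjunct is forced at u.
u \nVdash ((Q \to P) \to P) \lor P: neither disjunct is forced at u.
u \nVdash (Q \to P) \to P: already at u itself, u \Vdash Q \to P but u \nVdash P.

No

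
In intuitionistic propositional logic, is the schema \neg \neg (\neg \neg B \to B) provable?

Yes

This is the double negation of double-negation elimination, which is intuitionistically derivable.
By Glivenko's theorem the double negation of any classical propositional tautology is intuitionistically provable; \neg \neg B \to B is classically a tautology.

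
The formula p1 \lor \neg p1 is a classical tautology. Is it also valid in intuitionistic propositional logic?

No

This is the law of excluded middle, which is not intuitionistically valid.
A Kripke countermodel: worlds s0, s1; order generated by s0 \le s1; atoms true at each world — s0:{}; s1:{p1}.
s0 \nVdash p1 \lor \neg p1: neither disjunct is forced at s0.
s0 lacks atom p1, so s0 \nVdash p1.
So the root s0 does not force the formula.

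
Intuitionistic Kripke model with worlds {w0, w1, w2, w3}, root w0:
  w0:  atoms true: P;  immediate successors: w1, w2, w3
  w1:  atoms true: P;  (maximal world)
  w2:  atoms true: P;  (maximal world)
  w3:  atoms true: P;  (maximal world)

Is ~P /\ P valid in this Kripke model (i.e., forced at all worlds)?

No

Not every world: w0 ||-/- ~P /\ P.
w0 ||-/- ~P /\ P since w0 fails ~P.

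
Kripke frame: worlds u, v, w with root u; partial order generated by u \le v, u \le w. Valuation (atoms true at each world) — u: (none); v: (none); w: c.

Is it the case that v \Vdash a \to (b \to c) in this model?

v \Vdash a \to (b \to c) vacuously: no world accessible from v forces the antecedent a.

Yes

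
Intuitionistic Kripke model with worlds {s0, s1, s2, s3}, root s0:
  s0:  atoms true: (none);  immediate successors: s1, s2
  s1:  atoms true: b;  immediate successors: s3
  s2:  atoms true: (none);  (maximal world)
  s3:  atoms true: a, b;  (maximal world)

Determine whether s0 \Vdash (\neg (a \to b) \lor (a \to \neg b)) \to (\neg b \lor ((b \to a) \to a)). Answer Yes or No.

s0 \Vdash (\neg (a \to b) \lor (a \to \neg b)) \to (\neg b \lor ((b \to a) \to a)): every world accessible from s0 that forces \neg (a \to b) \lor (a \to \neg b) (namely s2) also forces \neg b \lor ((b \to a) \to a).

Yes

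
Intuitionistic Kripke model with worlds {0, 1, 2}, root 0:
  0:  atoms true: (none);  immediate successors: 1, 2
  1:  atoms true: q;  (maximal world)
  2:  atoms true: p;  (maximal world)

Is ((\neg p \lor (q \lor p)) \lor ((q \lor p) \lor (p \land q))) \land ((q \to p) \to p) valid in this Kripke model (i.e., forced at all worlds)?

No

Not every world: 0 \nVdash ((\neg p \lor (q \lor p)) \lor ((q \lor p) \lor (p \land q))) \land ((q \to p) \to p).
0 \nVdash ((\neg p \lor (q \lor p)) \lor ((q \lor p) \lor (p \land q))) \land ((q \to p) \to p) since 0 fails (\neg p \lor (q \lor p)) \lor ((q \lor p) \lor (p \land q)).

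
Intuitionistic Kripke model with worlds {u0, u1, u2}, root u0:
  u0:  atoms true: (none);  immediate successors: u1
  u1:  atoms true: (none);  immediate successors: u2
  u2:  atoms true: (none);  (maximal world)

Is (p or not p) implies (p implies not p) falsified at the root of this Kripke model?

No

u0 forces (p or not p) implies (p implies not p): every world accessible from u0 that forces p or not p (namely u0, u1, u2) also forces p implies not p.
So the root u0 forces (p or not p) implies (p implies not p); the model is not a countermodel.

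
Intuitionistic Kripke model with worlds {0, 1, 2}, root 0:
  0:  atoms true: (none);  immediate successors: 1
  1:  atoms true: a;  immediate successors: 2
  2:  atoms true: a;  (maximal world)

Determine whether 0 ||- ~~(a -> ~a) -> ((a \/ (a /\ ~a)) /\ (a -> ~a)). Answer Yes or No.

0 ||- ~~(a -> ~a) -> ((a \/ (a /\ ~a)) /\ (a -> ~a)) vacuously: no world accessible from 0 forces the antecedent ~~(a -> ~a).

Yes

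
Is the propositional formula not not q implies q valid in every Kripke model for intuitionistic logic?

This is double-negation elimination, which is not intuitionistically valid.
A Kripke countermodel: worlds w0, w1; order generated by w0 <= w1; atoms true at each world — w0:{}; w1:{q}.
w0 does not force not not q implies q: already at w0 itself, w0 forces not not q but w0 does not force q.
w0 lacks atom q, so w0 does not force q.
So the root w0 does not force the formula.

No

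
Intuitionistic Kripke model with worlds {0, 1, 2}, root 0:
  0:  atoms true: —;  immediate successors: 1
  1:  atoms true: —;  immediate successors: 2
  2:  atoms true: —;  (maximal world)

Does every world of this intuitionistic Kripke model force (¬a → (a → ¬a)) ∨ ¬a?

0 ⊩ (¬a → (a → ¬a)) ∨ ¬a via the disjunct ¬a → (a → ¬a).
Since the root 0 forces (¬a → (a → ¬a)) ∨ ¬a and forcing is persistent (monotone upward), every world forces it.

Yes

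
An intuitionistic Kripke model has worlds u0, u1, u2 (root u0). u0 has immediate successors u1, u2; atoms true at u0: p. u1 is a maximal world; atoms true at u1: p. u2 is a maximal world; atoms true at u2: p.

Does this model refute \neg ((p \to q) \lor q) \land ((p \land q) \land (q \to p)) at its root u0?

Yes

u0 \nVdash \neg ((p \to q) \lor q) \land ((p \land q) \land (q \to p)) since u0 fails (p \land q) \land (q \to p).
So the root u0 does not force \neg ((p \to q) \lor q) \land ((p \land q) \land (q \to p)); the model is a countermodel.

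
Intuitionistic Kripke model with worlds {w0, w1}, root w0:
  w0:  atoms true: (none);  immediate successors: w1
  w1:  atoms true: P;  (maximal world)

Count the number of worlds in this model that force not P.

0

w0: does not force it — w0 does not force not P since w1 is accessible from w0 and w1 forces P.
w1: does not force it — w1 does not force not P since w1 is accessible from w1 and w1 forces P.
Worlds forcing the formula: { }.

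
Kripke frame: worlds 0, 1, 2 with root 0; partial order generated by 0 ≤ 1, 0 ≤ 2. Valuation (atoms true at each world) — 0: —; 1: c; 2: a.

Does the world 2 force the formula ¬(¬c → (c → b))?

No

2 ⊮ ¬(¬c → (c → b)) since 2 is accessible from 2 and 2 ⊩ ¬c → (c → b).
2 ⊩ ¬c → (c → b): every world accessible from 2 that forces ¬c (namely 2) also forces c → b.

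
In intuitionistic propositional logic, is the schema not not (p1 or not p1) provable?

Yes

This is the double negation of excluded middle, which is intuitionistically derivable.
Assuming not (p1 or not p1): from p1 we'd get p1 or not p1, so not p1; but then p1 or not p1 again — contradiction. Hence not not (p1 or not p1).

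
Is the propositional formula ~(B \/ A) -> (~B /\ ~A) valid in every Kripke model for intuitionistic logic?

This is a constructively valid De Morgan direction (negated disjunction to conjunction of negations), which is intuitionistically derivable.
From ~(B \/ A): if B held then B \/ A would, contradiction — so ~B; similarly ~A.

Yes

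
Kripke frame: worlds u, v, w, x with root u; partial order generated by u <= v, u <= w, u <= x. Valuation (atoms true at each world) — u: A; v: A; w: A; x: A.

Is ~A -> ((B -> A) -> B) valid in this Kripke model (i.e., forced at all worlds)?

Yes

u ||- ~A -> ((B -> A) -> B) vacuously: no world accessible from u forces the antecedent ~A.
Since the root u forces ~A -> ((B -> A) -> B) and forcing is persistent (monotone upward), every world forces it.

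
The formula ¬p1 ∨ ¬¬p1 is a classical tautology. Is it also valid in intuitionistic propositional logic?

This is the weak law of excluded middle, which is not intuitionistically valid.
A Kripke countermodel: worlds s0, s1, s2; order generated by s0 ≤ s1, s0 ≤ s2; atoms true at each world — s0:{}; s1:{p1}; s2:{}.
s0 ⊮ ¬p1 ∨ ¬¬p1: neither disjunct is forced at s0.
s0 ⊮ ¬p1 since s1 is accessible from s0 and s1 ⊩ p1.
So the root s0 does not force the formula.

No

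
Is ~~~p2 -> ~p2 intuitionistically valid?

Yes

This is triple-negation reduction, which is intuitionistically derivable.
Assume ~~~p2 and suppose p2. Then ~~p2 (double-negation introduction), contradicting ~~~p2. So ~p2.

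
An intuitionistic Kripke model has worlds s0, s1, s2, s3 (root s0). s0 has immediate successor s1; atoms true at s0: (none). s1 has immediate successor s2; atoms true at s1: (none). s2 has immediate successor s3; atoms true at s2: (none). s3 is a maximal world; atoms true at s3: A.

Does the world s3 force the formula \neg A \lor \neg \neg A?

s3 \Vdash \neg A \lor \neg \neg A via the disjunct \neg \neg A.

Yes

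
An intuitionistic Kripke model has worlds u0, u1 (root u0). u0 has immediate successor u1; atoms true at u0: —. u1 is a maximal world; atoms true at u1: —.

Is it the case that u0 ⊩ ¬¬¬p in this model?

u0 ⊩ ¬¬¬p: no world accessible from u0 forces ¬¬p.

Yes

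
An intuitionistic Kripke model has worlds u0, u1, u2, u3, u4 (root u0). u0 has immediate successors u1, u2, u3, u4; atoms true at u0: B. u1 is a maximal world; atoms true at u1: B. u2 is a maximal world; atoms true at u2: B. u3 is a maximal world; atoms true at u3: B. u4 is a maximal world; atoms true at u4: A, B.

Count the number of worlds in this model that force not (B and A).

3

u0: does not force it — u0 does not force not (B and A) since u4 is accessible from u0 and u4 forces B and A.
u1: forces it.
u2: forces it.
u3: forces it.
u4: does not force it — u4 does not force not (B and A) since u4 is accessible from u4 and u4 forces B and A.
Worlds forcing the formula: {u1, u2, u3}.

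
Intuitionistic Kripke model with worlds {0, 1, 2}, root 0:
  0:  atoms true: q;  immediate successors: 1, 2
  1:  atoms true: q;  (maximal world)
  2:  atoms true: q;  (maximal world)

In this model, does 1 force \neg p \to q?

1 \Vdash \neg p \to q: every world accessible from 1 that forces \neg p (namely 1) also forces q.

Yes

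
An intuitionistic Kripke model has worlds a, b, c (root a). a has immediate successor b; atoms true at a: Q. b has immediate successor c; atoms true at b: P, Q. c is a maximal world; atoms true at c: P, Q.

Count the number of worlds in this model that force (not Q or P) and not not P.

2

a: does not force it — a does not force (not Q or P) and not not P since a fails not Q or P.
b: forces it.
c: forces it.
Worlds forcing the formula: {b, c}.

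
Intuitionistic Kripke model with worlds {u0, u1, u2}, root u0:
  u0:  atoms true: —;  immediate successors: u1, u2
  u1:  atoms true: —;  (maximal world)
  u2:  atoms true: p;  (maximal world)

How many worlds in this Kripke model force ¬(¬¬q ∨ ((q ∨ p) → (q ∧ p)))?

1

u0: does not force it — u0 ⊮ ¬(¬¬q ∨ ((q ∨ p) → (q ∧ p))) since u1 is accessible from u0 and u1 ⊩ ¬¬q ∨ ((q ∨ p) → (q ∧ p)).
u1: does not force it — u1 ⊮ ¬(¬¬q ∨ ((q ∨ p) → (q ∧ p))) since u1 is accessible from u1 and u1 ⊩ ¬¬q ∨ ((q ∨ p) → (q ∧ p)).
u2: forces it.
Worlds forcing the formula: {u2}.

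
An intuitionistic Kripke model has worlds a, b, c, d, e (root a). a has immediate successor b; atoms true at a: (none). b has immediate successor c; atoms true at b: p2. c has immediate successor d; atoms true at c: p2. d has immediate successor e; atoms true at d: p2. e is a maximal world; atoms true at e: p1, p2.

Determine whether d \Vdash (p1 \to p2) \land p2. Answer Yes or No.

Yes

d \Vdash (p1 \to p2) \land p2 since d forces both conjuncts.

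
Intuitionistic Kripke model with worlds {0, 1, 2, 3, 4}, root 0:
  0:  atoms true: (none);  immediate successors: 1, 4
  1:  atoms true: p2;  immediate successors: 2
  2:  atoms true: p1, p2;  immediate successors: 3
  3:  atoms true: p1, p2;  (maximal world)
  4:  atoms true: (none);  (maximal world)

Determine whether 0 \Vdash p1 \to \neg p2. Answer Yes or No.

0 \nVdash p1 \to \neg p2: at the accessible world 2, 2 \Vdash p1 but 2 \nVdash \neg p2.
2 \nVdash \neg p2 since 2 is accessible from 2 and 2 \Vdash p2.

No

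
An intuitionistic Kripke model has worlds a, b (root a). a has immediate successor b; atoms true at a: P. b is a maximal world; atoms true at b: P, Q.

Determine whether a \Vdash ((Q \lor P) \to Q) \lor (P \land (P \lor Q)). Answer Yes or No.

a \Vdash ((Q \lor P) \to Q) \lor (P \land (P \lor Q)) via the disjunct P \land (P \lor Q).

Yes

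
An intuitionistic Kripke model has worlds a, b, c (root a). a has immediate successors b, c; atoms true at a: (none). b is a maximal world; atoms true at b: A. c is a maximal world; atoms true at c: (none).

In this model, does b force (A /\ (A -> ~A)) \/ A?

b ||- (A /\ (A -> ~A)) \/ A via the disjunct A.

Yes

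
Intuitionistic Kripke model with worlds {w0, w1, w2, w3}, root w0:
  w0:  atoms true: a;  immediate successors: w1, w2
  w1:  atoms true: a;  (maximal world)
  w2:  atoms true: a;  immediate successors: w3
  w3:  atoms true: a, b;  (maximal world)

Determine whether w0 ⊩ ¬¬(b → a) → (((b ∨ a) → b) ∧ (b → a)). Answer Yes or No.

w0 ⊮ ¬¬(b → a) → (((b ∨ a) → b) ∧ (b → a)): already at w0 itself, w0 ⊩ ¬¬(b → a) but w0 ⊮ ((b ∨ a) → b) ∧ (b → a).
w0 ⊮ ((b ∨ a) → b) ∧ (b → a) since w0 fails (b ∨ a) → b.

No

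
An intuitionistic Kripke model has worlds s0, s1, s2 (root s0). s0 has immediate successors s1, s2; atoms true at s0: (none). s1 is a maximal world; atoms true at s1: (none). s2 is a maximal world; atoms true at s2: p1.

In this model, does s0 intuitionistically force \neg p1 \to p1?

s0 \nVdash \neg p1 \to p1: at the accessible world s1, s1 \Vdash \neg p1 but s1 \nVdash p1.
s1 lacks atom p1, so s1 \nVdash p1.

No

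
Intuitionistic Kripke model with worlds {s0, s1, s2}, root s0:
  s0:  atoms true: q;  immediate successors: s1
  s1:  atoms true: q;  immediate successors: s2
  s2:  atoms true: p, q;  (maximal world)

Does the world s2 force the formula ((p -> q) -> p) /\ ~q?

No

s2 ||-/- ((p -> q) -> p) /\ ~q since s2 fails ~q.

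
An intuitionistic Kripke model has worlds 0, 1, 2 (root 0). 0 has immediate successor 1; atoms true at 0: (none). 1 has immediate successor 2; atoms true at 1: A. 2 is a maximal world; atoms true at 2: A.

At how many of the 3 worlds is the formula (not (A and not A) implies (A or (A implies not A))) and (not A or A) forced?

2

0: does not force it — 0 does not force (not (A and not A) implies (A or (A implies not A))) and (not A or A) since 0 fails not (A and not A) implies (A or (A implies not A)).
1: forces it.
2: forces it.
Worlds forcing the formula: {1, 2}.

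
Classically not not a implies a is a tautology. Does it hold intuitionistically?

This is double-negation elimination, which is not intuitionistically valid.
A Kripke countermodel: worlds 0, 1; order generated by 0 <= 1; atoms true at each world — 0:{}; 1:{a}.
0 does not force not not a implies a: already at 0 itself, 0 forces not not a but 0 does not force a.
0 lacks atom a, so 0 does not force a.
So the root 0 does not force the formula.

No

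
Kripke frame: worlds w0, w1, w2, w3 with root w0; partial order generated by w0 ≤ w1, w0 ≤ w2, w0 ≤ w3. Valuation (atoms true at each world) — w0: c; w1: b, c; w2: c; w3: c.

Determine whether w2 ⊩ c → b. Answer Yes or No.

w2 ⊮ c → b: already at w2 itself, w2 ⊩ c but w2 ⊮ b.
w2 lacks atom b, so w2 ⊮ b.

No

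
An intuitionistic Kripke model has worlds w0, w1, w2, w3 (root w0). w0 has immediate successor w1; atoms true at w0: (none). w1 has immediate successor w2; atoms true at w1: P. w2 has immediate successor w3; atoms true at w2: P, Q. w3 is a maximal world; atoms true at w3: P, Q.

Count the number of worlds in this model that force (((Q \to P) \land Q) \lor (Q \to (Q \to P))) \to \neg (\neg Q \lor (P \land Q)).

0

w0: does not force it — w0 \nVdash (((Q \to P) \land Q) \lor (Q \to (Q \to P))) \to \neg (\neg Q \lor (P \land Q)): already at w0 itself, w0 \Vdash ((Q \to P) \land Q) \lor (Q \to (Q \to P)) but w0 \nVdash \neg (\neg Q \lor (P \land Q)).
w1: does not force it — w1 \nVdash (((Q \to P) \land Q) \lor (Q \to (Q \to P))) \to \neg (\neg Q \lor (P \land Q)): already at w1 itself, w1 \Vdash ((Q \to P) \land Q) \lor (Q \to (Q \to P)) but w1 \nVdash \neg (\neg Q \lor (P \land Q)).
w2: does not force it — w2 \nVdash (((Q \to P) \land Q) \lor (Q \to (Q \to P))) \to \neg (\neg Q \lor (P \land Q)): already at w2 itself, w2 \Vdash ((Q \to P) \land Q) \lor (Q \to (Q \to P)) but w2 \nVdash \neg (\neg Q \lor (P \land Q)).
w3: does not force it.
Worlds forcing the formula: { }.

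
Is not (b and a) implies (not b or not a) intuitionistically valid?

No

This is the constructively invalid direction of De Morgan's law for conjunction, which is not intuitionistically valid.
A Kripke countermodel: worlds u, v, w; order generated by u <= v, u <= w; atoms true at each world — u:{}; v:{b}; w:{a}.
u does not force not (b and a) implies (not b or not a): already at u itself, u forces not (b and a) but u does not force not b or not a.
u does not force not b or not a: neither disjunct is forced at u.
u does not force not b since v is accessible from u and v forces b.
So the root u does not force the formula.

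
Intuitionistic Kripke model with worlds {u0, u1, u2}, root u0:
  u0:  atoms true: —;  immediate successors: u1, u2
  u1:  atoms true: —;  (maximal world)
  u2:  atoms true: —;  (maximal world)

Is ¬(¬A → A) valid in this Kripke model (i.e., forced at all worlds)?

u0 ⊩ ¬(¬A → A): no world accessible from u0 forces ¬A → A.
Since the root u0 forces ¬(¬A → A) and forcing is persistent (monotone upward), every world forces it.

Yes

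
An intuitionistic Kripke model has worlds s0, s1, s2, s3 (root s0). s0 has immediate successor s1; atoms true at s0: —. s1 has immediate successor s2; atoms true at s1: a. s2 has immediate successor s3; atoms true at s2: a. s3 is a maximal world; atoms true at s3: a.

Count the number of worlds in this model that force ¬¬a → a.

s0: does not force it — s0 ⊮ ¬¬a → a: already at s0 itself, s0 ⊩ ¬¬a but s0 ⊮ a.
s1: forces it.
s2: forces it.
s3: forces it.
Worlds forcing the formula: {s1, s2, s3}.

3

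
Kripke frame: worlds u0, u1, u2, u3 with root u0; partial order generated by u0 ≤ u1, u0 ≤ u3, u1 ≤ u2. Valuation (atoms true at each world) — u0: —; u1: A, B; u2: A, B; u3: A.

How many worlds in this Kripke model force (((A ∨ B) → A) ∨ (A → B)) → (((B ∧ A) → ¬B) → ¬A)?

2

u0: does not force it — u0 ⊮ (((A ∨ B) → A) ∨ (A → B)) → (((B ∧ A) → ¬B) → ¬A): already at u0 itself, u0 ⊩ ((A ∨ B) → A) ∨ (A → B) but u0 ⊮ ((B ∧ A) → ¬B) → ¬A.
u1: forces it.
u2: forces it.
u3: does not force it — u3 ⊮ (((A ∨ B) → A) ∨ (A → B)) → (((B ∧ A) → ¬B) → ¬A): already at u3 itself, u3 ⊩ ((A ∨ B) → A) ∨ (A → B) but u3 ⊮ ((B ∧ A) → ¬B) → ¬A.
Worlds forcing the formula: {u1, u2}.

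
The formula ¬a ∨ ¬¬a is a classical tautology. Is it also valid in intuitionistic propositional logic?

No

This is the weak law of excluded middle, which is not intuitionistically valid.
A Kripke countermodel: worlds 0, 1, 2; order generated by 0 ≤ 1, 0 ≤ 2; atoms true at each world — 0:{}; 1:{a}; 2:{}.
0 ⊮ ¬a ∨ ¬¬a: neither disjunct is forced at 0.
0 ⊮ ¬a since 1 is accessible from 0 and 1 ⊩ a.
So the root 0 does not force the formula.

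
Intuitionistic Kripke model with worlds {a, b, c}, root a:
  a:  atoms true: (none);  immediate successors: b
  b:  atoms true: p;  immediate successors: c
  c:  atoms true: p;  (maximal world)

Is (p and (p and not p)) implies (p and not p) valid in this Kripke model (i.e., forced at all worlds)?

Yes

a forces (p and (p and not p)) implies (p and not p) vacuously: no world accessible from a forces the antecedent p and (p and not p).
Since the root a forces (p and (p and not p)) implies (p and not p) and forcing is persistent (monotone upward), every world forces it.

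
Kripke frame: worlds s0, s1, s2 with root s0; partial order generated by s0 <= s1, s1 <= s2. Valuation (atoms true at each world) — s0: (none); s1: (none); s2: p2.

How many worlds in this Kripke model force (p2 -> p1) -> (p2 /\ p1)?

3

s0: forces it.
s1: forces it.
s2: forces it.
Worlds forcing the formula: {s0, s1, s2}.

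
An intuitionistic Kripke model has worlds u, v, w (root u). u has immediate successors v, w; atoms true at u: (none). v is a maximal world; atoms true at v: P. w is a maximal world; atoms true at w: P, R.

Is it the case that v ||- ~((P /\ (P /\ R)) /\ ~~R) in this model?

v ||- ~((P /\ (P /\ R)) /\ ~~R): no world accessible from v forces (P /\ (P /\ R)) /\ ~~R.

Yes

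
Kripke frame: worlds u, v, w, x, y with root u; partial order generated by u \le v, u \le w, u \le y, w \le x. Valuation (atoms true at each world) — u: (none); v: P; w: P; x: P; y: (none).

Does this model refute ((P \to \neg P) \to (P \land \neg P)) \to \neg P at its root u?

Yes

u \nVdash ((P \to \neg P) \to (P \land \neg P)) \to \neg P: at the accessible world v, v \Vdash (P \to \neg P) \to (P \land \neg P) but v \nVdash \neg P.
v \nVdash \neg P since v is accessible from v and v \Vdash P.
So the root u does not force ((P \to \neg P) \to (P \land \neg P)) \to \neg P; the model is a countermodel.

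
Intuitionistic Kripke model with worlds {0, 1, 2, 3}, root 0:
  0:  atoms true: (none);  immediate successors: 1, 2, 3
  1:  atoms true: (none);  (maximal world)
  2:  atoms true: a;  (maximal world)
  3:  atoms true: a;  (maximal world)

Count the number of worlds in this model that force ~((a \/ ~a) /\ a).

0: does not force it — 0 ||-/- ~((a \/ ~a) /\ a) since 2 is accessible from 0 and 2 ||- (a \/ ~a) /\ a.
1: forces it.
2: does not force it — 2 ||-/- ~((a \/ ~a) /\ a) since 2 is accessible from 2 and 2 ||- (a \/ ~a) /\ a.
3: does not force it — 3 ||-/- ~((a \/ ~a) /\ a) since 3 is accessible from 3 and 3 ||- (a \/ ~a) /\ a.
Worlds forcing the formula: {1}.

1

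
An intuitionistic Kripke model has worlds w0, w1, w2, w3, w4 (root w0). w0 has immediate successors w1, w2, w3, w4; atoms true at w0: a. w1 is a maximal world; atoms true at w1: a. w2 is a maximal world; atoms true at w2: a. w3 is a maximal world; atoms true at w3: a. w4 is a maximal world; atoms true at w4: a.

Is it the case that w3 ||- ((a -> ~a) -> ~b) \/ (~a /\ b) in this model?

w3 ||- ((a -> ~a) -> ~b) \/ (~a /\ b) via the disjunct (a -> ~a) -> ~b.

Yes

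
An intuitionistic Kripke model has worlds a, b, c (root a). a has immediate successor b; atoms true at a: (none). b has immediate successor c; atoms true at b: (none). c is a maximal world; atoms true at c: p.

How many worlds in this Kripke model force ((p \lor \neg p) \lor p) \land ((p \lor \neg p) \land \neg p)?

0

a: does not force it — a \nVdash ((p \lor \neg p) \lor p) \land ((p \lor \neg p) \land \neg p) since a fails (p \lor \neg p) \lor p.
b: does not force it — b \nVdash ((p \lor \neg p) \lor p) \land ((p \lor \neg p) \land \neg p) since b fails (p \lor \neg p) \lor p.
c: does not force it — c \nVdash ((p \lor \neg p) \lor p) \land ((p \lor \neg p) \land \neg p) since c fails (p \lor \neg p) \land \neg p.
Worlds forcing the formula: { }.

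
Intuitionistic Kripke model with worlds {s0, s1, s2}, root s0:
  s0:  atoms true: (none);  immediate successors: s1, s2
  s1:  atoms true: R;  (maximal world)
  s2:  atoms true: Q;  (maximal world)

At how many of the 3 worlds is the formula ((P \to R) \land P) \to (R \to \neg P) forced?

s0: forces it.
s1: forces it.
s2: forces it.
Worlds forcing the formula: {s0, s1, s2}.

3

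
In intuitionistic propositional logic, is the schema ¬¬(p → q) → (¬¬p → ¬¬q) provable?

Yes

This is the distribution of double negation over implication, which is intuitionistically derivable.
Assume ¬¬(p → q) and ¬¬p; suppose ¬q. Then p → q would give ¬p (by contraposition), contradicting ¬¬p; so ¬(p → q), contradicting ¬¬(p → q). Hence ¬¬q.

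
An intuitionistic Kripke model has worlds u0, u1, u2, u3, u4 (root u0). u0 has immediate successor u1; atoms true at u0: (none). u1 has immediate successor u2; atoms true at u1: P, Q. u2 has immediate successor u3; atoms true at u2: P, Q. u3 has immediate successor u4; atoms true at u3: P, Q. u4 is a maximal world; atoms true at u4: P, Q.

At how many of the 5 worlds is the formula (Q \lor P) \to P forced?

u0: forces it.
u1: forces it.
u2: forces it.
u3: forces it.
u4: forces it.
Worlds forcing the formula: {u0, u1, u2, u3, u4}.

5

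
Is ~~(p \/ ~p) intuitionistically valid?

This is the double negation of excluded middle, which is intuitionistically derivable.
Assuming ~(p \/ ~p): from p we'd get p \/ ~p, so ~p; but then p \/ ~p again — contradiction. Hence ~~(p \/ ~p).

Yes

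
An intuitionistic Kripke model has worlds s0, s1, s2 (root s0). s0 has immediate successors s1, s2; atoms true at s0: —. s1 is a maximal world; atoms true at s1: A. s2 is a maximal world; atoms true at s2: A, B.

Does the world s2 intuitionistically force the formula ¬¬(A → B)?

s2 ⊩ ¬¬(A → B): no world accessible from s2 forces ¬(A → B).

Yes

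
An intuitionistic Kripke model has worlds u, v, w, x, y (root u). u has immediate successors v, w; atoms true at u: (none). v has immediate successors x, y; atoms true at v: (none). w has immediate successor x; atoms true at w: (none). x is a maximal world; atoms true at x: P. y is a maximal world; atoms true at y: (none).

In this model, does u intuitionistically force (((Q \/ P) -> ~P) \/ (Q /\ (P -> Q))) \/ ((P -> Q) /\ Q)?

No

u ||-/- (((Q \/ P) -> ~P) \/ (Q /\ (P -> Q))) \/ ((P -> Q) /\ Q): neither disjunct is forced at u.
u ||-/- ((Q \/ P) -> ~P) \/ (Q /\ (P -> Q)): neither disjunct is forced at u.
u ||-/- (Q \/ P) -> ~P: at the accessible world x, x ||- Q \/ P but x ||-/- ~P.
x ||-/- ~P since x is accessible from x and x ||- P.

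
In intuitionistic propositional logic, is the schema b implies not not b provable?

Yes

This is double-negation introduction, which is intuitionistically derivable.
If a world forces b then every accessible world forces b (persistence), so none forces not b; hence not not b.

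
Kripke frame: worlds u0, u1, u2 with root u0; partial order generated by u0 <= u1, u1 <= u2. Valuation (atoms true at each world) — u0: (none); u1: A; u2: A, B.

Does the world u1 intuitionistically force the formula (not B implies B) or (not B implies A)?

Yes

u1 forces (not B implies B) or (not B implies A) via the disjunct not B implies B.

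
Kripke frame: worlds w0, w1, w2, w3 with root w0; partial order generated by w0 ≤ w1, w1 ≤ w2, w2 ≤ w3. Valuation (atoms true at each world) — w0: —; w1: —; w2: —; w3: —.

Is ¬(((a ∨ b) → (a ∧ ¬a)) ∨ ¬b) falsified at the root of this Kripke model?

w0 ⊮ ¬(((a ∨ b) → (a ∧ ¬a)) ∨ ¬b) since w0 is accessible from w0 and w0 ⊩ ((a ∨ b) → (a ∧ ¬a)) ∨ ¬b.
w0 ⊩ ((a ∨ b) → (a ∧ ¬a)) ∨ ¬b via the disjunct (a ∨ b) → (a ∧ ¬a).
So the root w0 does not force ¬(((a ∨ b) → (a ∧ ¬a)) ∨ ¬b); the model is a countermodel.

Yes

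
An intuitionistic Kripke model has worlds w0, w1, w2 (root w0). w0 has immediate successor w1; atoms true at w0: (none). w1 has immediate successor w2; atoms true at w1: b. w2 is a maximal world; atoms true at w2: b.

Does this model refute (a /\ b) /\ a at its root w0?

Yes

w0 ||-/- (a /\ b) /\ a since w0 fails a /\ b.
So the root w0 does not force (a /\ b) /\ a; the model is a countermodel.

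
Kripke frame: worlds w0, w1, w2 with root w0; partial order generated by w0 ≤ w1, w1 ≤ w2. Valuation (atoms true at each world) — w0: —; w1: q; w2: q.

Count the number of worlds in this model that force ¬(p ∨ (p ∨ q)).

0

w0: does not force it — w0 ⊮ ¬(p ∨ (p ∨ q)) since w1 is accessible from w0 and w1 ⊩ p ∨ (p ∨ q).
w1: does not force it — w1 ⊮ ¬(p ∨ (p ∨ q)) since w1 is accessible from w1 and w1 ⊩ p ∨ (p ∨ q).
w2: does not force it.
Worlds forcing the formula: { }.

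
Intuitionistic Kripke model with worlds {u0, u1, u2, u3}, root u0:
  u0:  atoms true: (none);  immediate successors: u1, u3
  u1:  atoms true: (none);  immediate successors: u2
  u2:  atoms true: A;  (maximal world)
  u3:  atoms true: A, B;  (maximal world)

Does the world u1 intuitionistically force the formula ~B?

u1 ||- ~B: no world accessible from u1 forces B.

Yes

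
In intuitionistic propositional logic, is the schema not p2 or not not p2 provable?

No

This is the weak law of excluded middle, which is not intuitionistically valid.
A Kripke countermodel: worlds 0, 1, 2; order generated by 0 <= 1, 0 <= 2; atoms true at each world — 0:{}; 1:{p2}; 2:{}.
0 does not force not p2 or not not p2: neither disjunct is forced at 0.
0 does not force not p2 since 1 is accessible from 0 and 1 forces p2.
So the root 0 does not force the formula.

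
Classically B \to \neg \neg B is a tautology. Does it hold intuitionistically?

This is double-negation introduction, which is intuitionistically derivable.
If a world forces B then every accessible world forces B (persistence), so none forces \neg B; hence \neg \neg B.

Yes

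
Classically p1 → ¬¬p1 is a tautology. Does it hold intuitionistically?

Yes

This is double-negation introduction, which is intuitionistically derivable.
If a world forces p1 then every accessible world forces p1 (persistence), so none forces ¬p1; hence ¬¬p1.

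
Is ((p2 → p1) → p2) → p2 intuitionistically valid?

This is Peirce's law, which is not intuitionistically valid.
A Kripke countermodel: worlds 0, 1; order generated by 0 ≤ 1; atoms true at each world — 0:{}; 1:{p2}.
0 ⊮ ((p2 → p1) → p2) → p2: already at 0 itself, 0 ⊩ (p2 → p1) → p2 but 0 ⊮ p2.
0 lacks atom p2, so 0 ⊮ p2.
So the root 0 does not force the formula.

No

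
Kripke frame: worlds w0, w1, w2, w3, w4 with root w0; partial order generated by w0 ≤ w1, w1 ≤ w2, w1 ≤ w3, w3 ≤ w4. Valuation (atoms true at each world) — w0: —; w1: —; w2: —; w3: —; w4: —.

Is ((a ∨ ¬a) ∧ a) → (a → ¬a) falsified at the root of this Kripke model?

No

w0 ⊩ ((a ∨ ¬a) ∧ a) → (a → ¬a) vacuously: no world accessible from w0 forces the antecedent (a ∨ ¬a) ∧ a.
So the root w0 forces ((a ∨ ¬a) ∧ a) → (a → ¬a); the model is not a countermodel.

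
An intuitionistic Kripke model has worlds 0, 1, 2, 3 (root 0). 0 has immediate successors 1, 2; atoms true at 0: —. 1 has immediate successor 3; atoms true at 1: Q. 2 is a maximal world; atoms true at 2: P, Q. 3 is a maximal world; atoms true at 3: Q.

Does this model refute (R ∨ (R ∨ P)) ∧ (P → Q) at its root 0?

Yes

0 ⊮ (R ∨ (R ∨ P)) ∧ (P → Q) since 0 fails R ∨ (R ∨ P).
So the root 0 does not force (R ∨ (R ∨ P)) ∧ (P → Q); the model is a countermodel.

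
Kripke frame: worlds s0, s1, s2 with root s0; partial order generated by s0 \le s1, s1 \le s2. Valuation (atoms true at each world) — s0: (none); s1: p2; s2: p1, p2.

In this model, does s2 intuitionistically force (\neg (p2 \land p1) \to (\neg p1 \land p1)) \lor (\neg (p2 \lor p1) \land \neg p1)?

Yes

s2 \Vdash (\neg (p2 \land p1) \to (\neg p1 \land p1)) \lor (\neg (p2 \lor p1) \land \neg p1) via the disjunct \neg (p2 \land p1) \to (\neg p1 \land p1).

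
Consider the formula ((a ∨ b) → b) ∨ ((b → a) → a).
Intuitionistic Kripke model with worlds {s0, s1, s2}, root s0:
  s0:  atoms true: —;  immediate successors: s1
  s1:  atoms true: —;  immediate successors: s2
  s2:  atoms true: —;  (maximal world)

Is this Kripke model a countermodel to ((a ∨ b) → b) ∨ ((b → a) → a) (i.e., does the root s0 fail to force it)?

s0 ⊩ ((a ∨ b) → b) ∨ ((b → a) → a) via the disjunct (a ∨ b) → b.
So the root s0 forces ((a ∨ b) → b) ∨ ((b → a) → a); the model is not a countermodel.

No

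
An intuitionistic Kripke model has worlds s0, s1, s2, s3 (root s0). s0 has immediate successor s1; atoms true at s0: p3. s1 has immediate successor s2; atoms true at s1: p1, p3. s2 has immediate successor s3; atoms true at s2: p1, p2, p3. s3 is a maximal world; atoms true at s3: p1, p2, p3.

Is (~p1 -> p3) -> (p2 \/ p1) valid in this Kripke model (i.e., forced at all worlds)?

Not every world: s0 ||-/- (~p1 -> p3) -> (p2 \/ p1).
s0 ||-/- (~p1 -> p3) -> (p2 \/ p1): already at s0 itself, s0 ||- ~p1 -> p3 but s0 ||-/- p2 \/ p1.
s0 ||-/- p2 \/ p1: neither disjunct is forced at s0.

No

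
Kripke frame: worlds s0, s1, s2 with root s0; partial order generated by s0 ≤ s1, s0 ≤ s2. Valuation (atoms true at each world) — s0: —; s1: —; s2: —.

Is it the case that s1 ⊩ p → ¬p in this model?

s1 ⊩ p → ¬p vacuously: no world accessible from s1 forces the antecedent p.

Yes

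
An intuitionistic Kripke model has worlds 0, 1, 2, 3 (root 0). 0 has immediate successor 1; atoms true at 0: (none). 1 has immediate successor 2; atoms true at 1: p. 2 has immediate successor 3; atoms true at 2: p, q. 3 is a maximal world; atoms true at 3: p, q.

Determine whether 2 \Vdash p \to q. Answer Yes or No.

2 \Vdash p \to q: every world accessible from 2 that forces p (namely 2, 3) also forces q.

Yes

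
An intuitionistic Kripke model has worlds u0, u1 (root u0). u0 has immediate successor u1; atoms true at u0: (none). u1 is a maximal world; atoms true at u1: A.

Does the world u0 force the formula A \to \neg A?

u0 \nVdash A \to \neg A: at the accessible world u1, u1 \Vdash A but u1 \nVdash \neg A.
u1 \nVdash \neg A since u1 is accessible from u1 and u1 \Vdash A.

No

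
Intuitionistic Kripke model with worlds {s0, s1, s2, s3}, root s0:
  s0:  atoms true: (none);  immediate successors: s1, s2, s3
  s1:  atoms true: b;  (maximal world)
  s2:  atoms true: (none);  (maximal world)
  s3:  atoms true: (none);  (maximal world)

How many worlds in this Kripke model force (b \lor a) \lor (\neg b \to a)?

1

s0: does not force it — s0 \nVdash (b \lor a) \lor (\neg b \to a): neither disjunct is forced at s0.
s1: forces it.
s2: does not force it.
s3: does not force it.
Worlds forcing the formula: {s1}.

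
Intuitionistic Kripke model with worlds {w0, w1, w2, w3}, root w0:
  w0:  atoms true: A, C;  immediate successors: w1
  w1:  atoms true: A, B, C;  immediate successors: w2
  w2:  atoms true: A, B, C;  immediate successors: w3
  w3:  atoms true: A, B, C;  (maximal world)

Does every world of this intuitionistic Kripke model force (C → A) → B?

No

Not every world: w0 ⊮ (C → A) → B.
w0 ⊮ (C → A) → B: already at w0 itself, w0 ⊩ C → A but w0 ⊮ B.
w0 lacks atom B, so w0 ⊮ B.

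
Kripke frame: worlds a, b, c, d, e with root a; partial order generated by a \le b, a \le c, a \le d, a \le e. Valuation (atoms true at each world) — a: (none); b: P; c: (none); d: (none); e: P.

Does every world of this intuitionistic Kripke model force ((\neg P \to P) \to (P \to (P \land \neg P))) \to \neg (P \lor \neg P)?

No

Not every world: a \nVdash ((\neg P \to P) \to (P \to (P \land \neg P))) \to \neg (P \lor \neg P).
a \nVdash ((\neg P \to P) \to (P \to (P \land \neg P))) \to \neg (P \lor \neg P): at the accessible world c, c \Vdash (\neg P \to P) \to (P \to (P \land \neg P)) but c \nVdash \neg (P \lor \neg P).
c \nVdash \neg (P \lor \neg P) since c is accessible from c and c \Vdash P \lor \neg P.
c \Vdash P \lor \neg P via the disjunct \neg P.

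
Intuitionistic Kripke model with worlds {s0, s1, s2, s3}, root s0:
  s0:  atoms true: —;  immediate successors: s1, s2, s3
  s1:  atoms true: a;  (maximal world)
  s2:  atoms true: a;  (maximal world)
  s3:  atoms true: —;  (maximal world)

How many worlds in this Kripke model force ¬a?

s0: does not force it — s0 ⊮ ¬a since s1 is accessible from s0 and s1 ⊩ a.
s1: does not force it — s1 ⊮ ¬a since s1 is accessible from s1 and s1 ⊩ a.
s2: does not force it.
s3: forces it.
Worlds forcing the formula: {s3}.

1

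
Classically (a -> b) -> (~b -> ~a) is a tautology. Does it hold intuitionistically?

This is the forward direction of contraposition, which is intuitionistically derivable.
Assume a -> b and ~b. If a held then b would follow, contradicting ~b; so ~a.

Yes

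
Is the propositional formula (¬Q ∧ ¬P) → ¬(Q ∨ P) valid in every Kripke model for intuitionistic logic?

This is a constructively valid De Morgan direction (conjunction of negations to negated disjunction), which is intuitionistically derivable.
If both ¬Q and ¬P hold at a world, no accessible world forces Q or forces P, so none forces Q ∨ P.

Yes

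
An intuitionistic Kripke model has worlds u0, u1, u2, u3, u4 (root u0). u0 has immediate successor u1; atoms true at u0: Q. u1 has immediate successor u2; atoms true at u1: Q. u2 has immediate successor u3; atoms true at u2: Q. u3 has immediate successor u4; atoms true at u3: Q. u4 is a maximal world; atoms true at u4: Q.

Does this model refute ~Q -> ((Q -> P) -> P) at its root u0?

u0 ||- ~Q -> ((Q -> P) -> P) vacuously: no world accessible from u0 forces the antecedent ~Q.
So the root u0 forces ~Q -> ((Q -> P) -> P); the model is not a countermodel.

No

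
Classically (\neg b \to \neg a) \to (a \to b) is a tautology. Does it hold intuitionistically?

This is the converse of contraposition, which is not intuitionistically valid.
A Kripke countermodel: worlds s0, s1; order generated by s0 \le s1; atoms true at each world — s0:{a}; s1:{a,b}.
s0 \nVdash (\neg b \to \neg a) \to (a \to b): already at s0 itself, s0 \Vdash \neg b \to \neg a but s0 \nVdash a \to b.
s0 \nVdash a \to b: already at s0 itself, s0 \Vdash a but s0 \nVdash b.
s0 lacks atom b, so s0 \nVdash b.
So the root s0 does not force the formula.

No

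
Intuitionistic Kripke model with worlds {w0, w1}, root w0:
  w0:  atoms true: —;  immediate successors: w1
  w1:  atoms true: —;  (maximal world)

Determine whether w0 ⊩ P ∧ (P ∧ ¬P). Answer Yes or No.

w0 ⊮ P ∧ (P ∧ ¬P) since w0 fails P.

No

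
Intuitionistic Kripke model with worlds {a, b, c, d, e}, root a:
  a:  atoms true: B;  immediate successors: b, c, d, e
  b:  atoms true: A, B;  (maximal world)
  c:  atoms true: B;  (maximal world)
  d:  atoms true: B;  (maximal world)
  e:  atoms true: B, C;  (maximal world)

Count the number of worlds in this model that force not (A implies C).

a: does not force it — a does not force not (A implies C) since c is accessible from a and c forces A implies C.
b: forces it.
c: does not force it — c does not force not (A implies C) since c is accessible from c and c forces A implies C.
d: does not force it — d does not force not (A implies C) since d is accessible from d and d forces A implies C.
e: does not force it.
Worlds forcing the formula: {b}.

1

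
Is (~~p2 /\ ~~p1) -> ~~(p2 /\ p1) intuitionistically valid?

Yes

This is the distribution of double negation over conjunction, which is intuitionistically derivable.
Assume ~~p2, ~~p1, and ~(p2 /\ p1). From p2 we'd get ~p1 (since p2 /\ p1 is refuted), contradicting ~~p1; so ~p2, contradicting ~~p2.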